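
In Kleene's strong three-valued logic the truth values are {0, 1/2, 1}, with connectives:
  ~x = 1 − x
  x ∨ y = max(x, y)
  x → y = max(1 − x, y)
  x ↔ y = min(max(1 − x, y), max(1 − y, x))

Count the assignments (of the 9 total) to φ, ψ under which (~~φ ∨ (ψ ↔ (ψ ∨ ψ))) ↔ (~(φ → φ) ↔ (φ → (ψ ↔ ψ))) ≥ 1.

0

φ = 0, ψ = 0 ↦ 0  <
φ = 0, ψ = 1/2 ↦ 1/2  <
φ = 0, ψ = 1 ↦ 0  <
φ = 1/2, ψ = 0 ↦ 1/2  <
φ = 1/2, ψ = 1/2 ↦ 1/2  <
φ = 1/2, ψ = 1 ↦ 1/2  <
φ = 1, ψ = 0 ↦ 0  <
φ = 1, ψ = 1/2 ↦ 1/2  <
φ = 1, ψ = 1 ↦ 0  <
So 0 of the 9 assignments meet the threshold.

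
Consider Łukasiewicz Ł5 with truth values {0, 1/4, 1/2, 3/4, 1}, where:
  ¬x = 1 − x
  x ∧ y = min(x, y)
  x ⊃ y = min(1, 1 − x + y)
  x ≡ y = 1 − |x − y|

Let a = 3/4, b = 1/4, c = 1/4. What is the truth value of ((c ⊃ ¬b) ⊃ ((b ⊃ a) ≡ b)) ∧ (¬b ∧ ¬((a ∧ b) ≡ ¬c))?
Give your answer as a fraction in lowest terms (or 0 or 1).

¬b = ¬1/4 = 3/4
c ⊃ ¬b = 1/4 ⊃ 3/4 = 1
b ⊃ a = 1/4 ⊃ 3/4 = 1
(b ⊃ a) ≡ b = 1 ≡ 1/4 = 1/4
(c ⊃ ¬b) ⊃ ((b ⊃ a) ≡ b) = 1 ⊃ 1/4 = 1/4
¬b = ¬1/4 = 3/4
a ∧ b = 3/4 ∧ 1/4 = 1/4
¬c = ¬1/4 = 3/4
(a ∧ b) ≡ ¬c = 1/4 ≡ 3/4 = 1/2
¬((a ∧ b) ≡ ¬c) = ¬1/2 = 1/2
¬b ∧ ¬((a ∧ b) ≡ ¬c) = 3/4 ∧ 1/2 = 1/2
((c ⊃ ¬b) ⊃ ((b ⊃ a) ≡ b)) ∧ (¬b ∧ ¬((a ∧ b) ≡ ¬c)) = 1/4 ∧ 1/2 = 1/4

1/4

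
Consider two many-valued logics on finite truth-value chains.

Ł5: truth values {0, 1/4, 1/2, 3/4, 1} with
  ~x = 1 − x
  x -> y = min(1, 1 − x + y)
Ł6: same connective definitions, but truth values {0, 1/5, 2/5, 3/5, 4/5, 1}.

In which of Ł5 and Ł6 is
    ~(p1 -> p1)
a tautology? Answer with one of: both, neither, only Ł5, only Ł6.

In Ł5: at p1 = 0 the value is 0 — not a tautology.
In Ł6: at p1 = 0 the value is 0 — not a tautology.

neither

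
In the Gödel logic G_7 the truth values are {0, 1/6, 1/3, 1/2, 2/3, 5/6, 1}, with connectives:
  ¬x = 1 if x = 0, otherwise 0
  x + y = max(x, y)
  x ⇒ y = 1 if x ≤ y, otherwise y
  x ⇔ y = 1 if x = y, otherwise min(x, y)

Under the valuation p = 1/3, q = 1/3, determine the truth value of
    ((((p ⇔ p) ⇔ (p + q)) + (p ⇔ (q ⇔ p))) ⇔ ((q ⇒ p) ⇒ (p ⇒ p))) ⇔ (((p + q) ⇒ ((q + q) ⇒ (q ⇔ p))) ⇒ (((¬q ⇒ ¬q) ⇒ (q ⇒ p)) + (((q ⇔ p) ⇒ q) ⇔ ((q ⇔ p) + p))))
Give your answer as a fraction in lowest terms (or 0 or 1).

p ⇔ p = 1/3 ⇔ 1/3 = 1
p + q = 1/3 + 1/3 = 1/3
(p ⇔ p) ⇔ (p + q) = 1 ⇔ 1/3 = 1/3
q ⇔ p = 1/3 ⇔ 1/3 = 1
p ⇔ (q ⇔ p) = 1/3 ⇔ 1 = 1/3
((p ⇔ p) ⇔ (p + q)) + (p ⇔ (q ⇔ p)) = 1/3 + 1/3 = 1/3
q ⇒ p = 1/3 ⇒ 1/3 = 1
p ⇒ p = 1/3 ⇒ 1/3 = 1
(q ⇒ p) ⇒ (p ⇒ p) = 1 ⇒ 1 = 1
(((p ⇔ p) ⇔ (p + q)) + (p ⇔ (q ⇔ p))) ⇔ ((q ⇒ p) ⇒ (p ⇒ p)) = 1/3 ⇔ 1 = 1/3
p + q = 1/3 + 1/3 = 1/3
q + q = 1/3 + 1/3 = 1/3
q ⇔ p = 1/3 ⇔ 1/3 = 1
(q + q) ⇒ (q ⇔ p) = 1/3 ⇒ 1 = 1
(p + q) ⇒ ((q + q) ⇒ (q ⇔ p)) = 1/3 ⇒ 1 = 1
¬q = ¬1/3 = 0
¬q = ¬1/3 = 0
¬q ⇒ ¬q = 0 ⇒ 0 = 1
q ⇒ p = 1/3 ⇒ 1/3 = 1
(¬q ⇒ ¬q) ⇒ (q ⇒ p) = 1 ⇒ 1 = 1
q ⇔ p = 1/3 ⇔ 1/3 = 1
(q ⇔ p) ⇒ q = 1 ⇒ 1/3 = 1/3
q ⇔ p = 1/3 ⇔ 1/3 = 1
(q ⇔ p) + p = 1 + 1/3 = 1
((q ⇔ p) ⇒ q) ⇔ ((q ⇔ p) + p) = 1/3 ⇔ 1 = 1/3
((¬q ⇒ ¬q) ⇒ (q ⇒ p)) + (((q ⇔ p) ⇒ q) ⇔ ((q ⇔ p) + p)) = 1 + 1/3 = 1
((p + q) ⇒ ((q + q) ⇒ (q ⇔ p))) ⇒ (((¬q ⇒ ¬q) ⇒ (q ⇒ p)) + (((q ⇔ p) ⇒ q) ⇔ ((q ⇔ p) + p))) = 1 ⇒ 1 = 1
((((p ⇔ p) ⇔ (p + q)) + (p ⇔ (q ⇔ p))) ⇔ ((q ⇒ p) ⇒ (p ⇒ p))) ⇔ (((p + q) ⇒ ((q + q) ⇒ (q ⇔ p))) ⇒ (((¬q ⇒ ¬q) ⇒ (q ⇒ p)) + (((q ⇔ p) ⇒ q) ⇔ ((q ⇔ p) + p)))) = 1/3 ⇔ 1 = 1/3

1/3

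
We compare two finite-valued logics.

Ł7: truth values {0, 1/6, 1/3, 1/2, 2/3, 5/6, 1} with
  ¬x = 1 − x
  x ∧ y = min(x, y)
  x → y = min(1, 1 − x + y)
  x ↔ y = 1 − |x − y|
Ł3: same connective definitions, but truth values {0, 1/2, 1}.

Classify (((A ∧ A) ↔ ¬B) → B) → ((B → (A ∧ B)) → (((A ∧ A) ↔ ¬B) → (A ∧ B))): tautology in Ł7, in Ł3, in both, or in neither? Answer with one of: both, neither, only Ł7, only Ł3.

In Ł7: every assignment gives 1 — tautology.
In Ł3: every assignment gives 1 — tautology.

both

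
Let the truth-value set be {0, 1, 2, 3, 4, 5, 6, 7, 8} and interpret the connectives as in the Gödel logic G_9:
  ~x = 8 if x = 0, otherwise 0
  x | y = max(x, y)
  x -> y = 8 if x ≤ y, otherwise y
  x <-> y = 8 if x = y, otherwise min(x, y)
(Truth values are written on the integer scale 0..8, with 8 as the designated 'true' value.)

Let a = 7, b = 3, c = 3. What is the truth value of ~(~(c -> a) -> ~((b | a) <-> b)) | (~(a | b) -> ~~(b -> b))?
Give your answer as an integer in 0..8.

c -> a = 3 -> 7 = 8
~(c -> a) = ~8 = 0
b | a = 3 | 7 = 7
(b | a) <-> b = 7 <-> 3 = 3
~((b | a) <-> b) = ~3 = 0
~(c -> a) -> ~((b | a) <-> b) = 0 -> 0 = 8
~(~(c -> a) -> ~((b | a) <-> b)) = ~8 = 0
a | b = 7 | 3 = 7
~(a | b) = ~7 = 0
b -> b = 3 -> 3 = 8
~(b -> b) = ~8 = 0
~~(b -> b) = ~0 = 8
~(a | b) -> ~~(b -> b) = 0 -> 8 = 8
~(~(c -> a) -> ~((b | a) <-> b)) | (~(a | b) -> ~~(b -> b)) = 0 | 8 = 8

8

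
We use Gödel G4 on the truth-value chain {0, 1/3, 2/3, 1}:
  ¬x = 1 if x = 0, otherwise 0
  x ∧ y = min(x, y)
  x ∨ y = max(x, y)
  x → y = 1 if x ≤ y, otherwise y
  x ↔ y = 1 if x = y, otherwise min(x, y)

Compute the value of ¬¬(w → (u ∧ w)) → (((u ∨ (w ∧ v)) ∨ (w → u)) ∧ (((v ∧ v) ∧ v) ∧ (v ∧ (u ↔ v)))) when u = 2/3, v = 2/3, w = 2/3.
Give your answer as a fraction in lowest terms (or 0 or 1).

u ∧ w = 2/3 ∧ 2/3 = 2/3
w → (u ∧ w) = 2/3 → 2/3 = 1
¬(w → (u ∧ w)) = ¬1 = 0
¬¬(w → (u ∧ w)) = ¬0 = 1
w ∧ v = 2/3 ∧ 2/3 = 2/3
u ∨ (w ∧ v) = 2/3 ∨ 2/3 = 2/3
w → u = 2/3 → 2/3 = 1
(u ∨ (w ∧ v)) ∨ (w → u) = 2/3 ∨ 1 = 1
v ∧ v = 2/3 ∧ 2/3 = 2/3
(v ∧ v) ∧ v = 2/3 ∧ 2/3 = 2/3
u ↔ v = 2/3 ↔ 2/3 = 1
v ∧ (u ↔ v) = 2/3 ∧ 1 = 2/3
((v ∧ v) ∧ v) ∧ (v ∧ (u ↔ v)) = 2/3 ∧ 2/3 = 2/3
((u ∨ (w ∧ v)) ∨ (w → u)) ∧ (((v ∧ v) ∧ v) ∧ (v ∧ (u ↔ v))) = 1 ∧ 2/3 = 2/3
¬¬(w → (u ∧ w)) → (((u ∨ (w ∧ v)) ∨ (w → u)) ∧ (((v ∧ v) ∧ v) ∧ (v ∧ (u ↔ v)))) = 1 → 2/3 = 2/3

2/3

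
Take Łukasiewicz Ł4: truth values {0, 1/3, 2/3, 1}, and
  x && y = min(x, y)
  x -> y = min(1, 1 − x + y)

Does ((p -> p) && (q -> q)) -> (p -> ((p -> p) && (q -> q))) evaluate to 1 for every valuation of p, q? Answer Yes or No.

Yes

p = 0, q = 0 ↦ 1
p = 0, q = 1/3 ↦ 1
p = 0, q = 2/3 ↦ 1
p = 0, q = 1 ↦ 1
p = 1/3, q = 0 ↦ 1
p = 1/3, q = 1/3 ↦ 1
p = 1/3, q = 2/3 ↦ 1
p = 1/3, q = 1 ↦ 1
p = 2/3, q = 0 ↦ 1
p = 2/3, q = 1/3 ↦ 1
p = 2/3, q = 2/3 ↦ 1
p = 2/3, q = 1 ↦ 1
p = 1, q = 0 ↦ 1
p = 1, q = 1/3 ↦ 1
p = 1, q = 2/3 ↦ 1
p = 1, q = 1 ↦ 1
Every assignment gives a value ≥ 1.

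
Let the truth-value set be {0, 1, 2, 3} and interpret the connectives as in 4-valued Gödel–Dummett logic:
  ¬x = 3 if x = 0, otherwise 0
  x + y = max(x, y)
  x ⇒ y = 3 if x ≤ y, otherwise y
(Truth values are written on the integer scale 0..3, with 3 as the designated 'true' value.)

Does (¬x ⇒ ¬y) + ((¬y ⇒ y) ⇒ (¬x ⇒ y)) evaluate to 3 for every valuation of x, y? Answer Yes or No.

No

Counterexample: take x = 0, y = 1.
¬x = ¬0 = 3
¬y = ¬1 = 0
¬x ⇒ ¬y = 3 ⇒ 0 = 0
¬y ⇒ y = 0 ⇒ 1 = 3
¬x ⇒ y = 3 ⇒ 1 = 1
(¬y ⇒ y) ⇒ (¬x ⇒ y) = 3 ⇒ 1 = 1
(¬x ⇒ ¬y) + ((¬y ⇒ y) ⇒ (¬x ⇒ y)) = 0 + 1 = 1
This gives 1 ≠ 3.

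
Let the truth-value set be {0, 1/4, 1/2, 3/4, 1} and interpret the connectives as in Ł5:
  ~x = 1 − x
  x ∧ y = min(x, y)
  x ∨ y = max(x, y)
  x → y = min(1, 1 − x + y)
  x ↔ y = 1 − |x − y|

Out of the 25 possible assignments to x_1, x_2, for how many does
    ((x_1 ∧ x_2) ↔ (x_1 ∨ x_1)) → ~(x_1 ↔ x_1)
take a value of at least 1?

value 1: 1 assignment (counts)
value 3/4: 2 assignments
value 1/2: 3 assignments
value 1/4: 4 assignments
value 0: 15 assignments
So 1 of the 25 assignments meets the threshold.

1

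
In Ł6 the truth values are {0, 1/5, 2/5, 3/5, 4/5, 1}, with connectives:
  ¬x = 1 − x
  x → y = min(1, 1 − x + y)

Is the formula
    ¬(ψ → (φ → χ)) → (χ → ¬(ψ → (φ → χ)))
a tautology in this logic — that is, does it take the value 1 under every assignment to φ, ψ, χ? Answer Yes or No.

At φ = 0, ψ = 1/5, χ = 0, for instance:
φ → χ = 0 → 0 = 1
ψ → (φ → χ) = 1/5 → 1 = 1
¬(ψ → (φ → χ)) = ¬1 = 0
χ → ¬(ψ → (φ → χ)) = 0 → 0 = 1
¬(ψ → (φ → χ)) → (χ → ¬(ψ → (φ → χ))) = 0 → 1 = 1
and checking the remaining 215 assignments likewise gives ≥ 1 in every case.

Yes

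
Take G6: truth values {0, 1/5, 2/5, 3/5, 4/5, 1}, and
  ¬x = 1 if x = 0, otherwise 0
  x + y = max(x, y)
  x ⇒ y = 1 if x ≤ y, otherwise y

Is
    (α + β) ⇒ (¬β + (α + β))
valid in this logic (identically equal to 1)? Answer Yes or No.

Yes

At α = 3/5, β = 1/5, for instance:
α + β = 3/5 + 1/5 = 3/5
¬β = ¬1/5 = 0
¬β + (α + β) = 0 + 3/5 = 3/5
(α + β) ⇒ (¬β + (α + β)) = 3/5 ⇒ 3/5 = 1
and checking the remaining 35 assignments likewise gives ≥ 1 in every case.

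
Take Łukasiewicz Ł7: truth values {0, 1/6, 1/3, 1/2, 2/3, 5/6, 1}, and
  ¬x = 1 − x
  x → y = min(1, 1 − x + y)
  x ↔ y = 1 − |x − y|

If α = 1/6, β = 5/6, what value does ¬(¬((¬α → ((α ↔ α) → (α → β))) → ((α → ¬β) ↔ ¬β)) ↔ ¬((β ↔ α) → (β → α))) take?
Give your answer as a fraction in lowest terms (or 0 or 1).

5/6

¬α = ¬1/6 = 5/6
α ↔ α = 1/6 ↔ 1/6 = 1
α → β = 1/6 → 5/6 = 1
(α ↔ α) → (α → β) = 1 → 1 = 1
¬α → ((α ↔ α) → (α → β)) = 5/6 → 1 = 1
¬β = ¬5/6 = 1/6
α → ¬β = 1/6 → 1/6 = 1
¬β = ¬5/6 = 1/6
(α → ¬β) ↔ ¬β = 1 ↔ 1/6 = 1/6
(¬α → ((α ↔ α) → (α → β))) → ((α → ¬β) ↔ ¬β) = 1 → 1/6 = 1/6
¬((¬α → ((α ↔ α) → (α → β))) → ((α → ¬β) ↔ ¬β)) = ¬1/6 = 5/6
β ↔ α = 5/6 ↔ 1/6 = 1/3
β → α = 5/6 → 1/6 = 1/3
(β ↔ α) → (β → α) = 1/3 → 1/3 = 1
¬((β ↔ α) → (β → α)) = ¬1 = 0
¬((¬α → ((α ↔ α) → (α → β))) → ((α → ¬β) ↔ ¬β)) ↔ ¬((β ↔ α) → (β → α)) = 5/6 ↔ 0 = 1/6
¬(¬((¬α → ((α ↔ α) → (α → β))) → ((α → ¬β) ↔ ¬β)) ↔ ¬((β ↔ α) → (β → α))) = ¬1/6 = 5/6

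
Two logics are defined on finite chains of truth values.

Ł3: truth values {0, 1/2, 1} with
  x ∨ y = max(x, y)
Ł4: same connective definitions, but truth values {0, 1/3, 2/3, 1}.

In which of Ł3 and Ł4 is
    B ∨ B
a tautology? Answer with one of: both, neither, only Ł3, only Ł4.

In Ł3: at B = 0 the value is 0 — not a tautology.
In Ł4: at B = 0 the value is 0 — not a tautology.

neither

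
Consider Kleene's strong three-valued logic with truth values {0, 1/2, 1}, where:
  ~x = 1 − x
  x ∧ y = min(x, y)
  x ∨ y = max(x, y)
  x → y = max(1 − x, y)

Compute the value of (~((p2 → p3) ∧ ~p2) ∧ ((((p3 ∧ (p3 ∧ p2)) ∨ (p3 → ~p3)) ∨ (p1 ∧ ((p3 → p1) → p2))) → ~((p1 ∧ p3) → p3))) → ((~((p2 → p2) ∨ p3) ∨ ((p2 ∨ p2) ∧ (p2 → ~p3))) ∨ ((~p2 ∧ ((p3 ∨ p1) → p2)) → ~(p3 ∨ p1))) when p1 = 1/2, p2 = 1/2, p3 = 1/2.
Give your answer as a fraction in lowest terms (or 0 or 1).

p2 → p3 = 1/2 → 1/2 = 1/2
~p2 = ~1/2 = 1/2
(p2 → p3) ∧ ~p2 = 1/2 ∧ 1/2 = 1/2
~((p2 → p3) ∧ ~p2) = ~1/2 = 1/2
p3 ∧ p2 = 1/2 ∧ 1/2 = 1/2
p3 ∧ (p3 ∧ p2) = 1/2 ∧ 1/2 = 1/2
~p3 = ~1/2 = 1/2
p3 → ~p3 = 1/2 → 1/2 = 1/2
(p3 ∧ (p3 ∧ p2)) ∨ (p3 → ~p3) = 1/2 ∨ 1/2 = 1/2
p3 → p1 = 1/2 → 1/2 = 1/2
(p3 → p1) → p2 = 1/2 → 1/2 = 1/2
p1 ∧ ((p3 → p1) → p2) = 1/2 ∧ 1/2 = 1/2
((p3 ∧ (p3 ∧ p2)) ∨ (p3 → ~p3)) ∨ (p1 ∧ ((p3 → p1) → p2)) = 1/2 ∨ 1/2 = 1/2
p1 ∧ p3 = 1/2 ∧ 1/2 = 1/2
(p1 ∧ p3) → p3 = 1/2 → 1/2 = 1/2
~((p1 ∧ p3) → p3) = ~1/2 = 1/2
(((p3 ∧ (p3 ∧ p2)) ∨ (p3 → ~p3)) ∨ (p1 ∧ ((p3 → p1) → p2))) → ~((p1 ∧ p3) → p3) = 1/2 → 1/2 = 1/2
~((p2 → p3) ∧ ~p2) ∧ ((((p3 ∧ (p3 ∧ p2)) ∨ (p3 → ~p3)) ∨ (p1 ∧ ((p3 → p1) → p2))) → ~((p1 ∧ p3) → p3)) = 1/2 ∧ 1/2 = 1/2
p2 → p2 = 1/2 → 1/2 = 1/2
(p2 → p2) ∨ p3 = 1/2 ∨ 1/2 = 1/2
~((p2 → p2) ∨ p3) = ~1/2 = 1/2
p2 ∨ p2 = 1/2 ∨ 1/2 = 1/2
~p3 = ~1/2 = 1/2
p2 → ~p3 = 1/2 → 1/2 = 1/2
(p2 ∨ p2) ∧ (p2 → ~p3) = 1/2 ∧ 1/2 = 1/2
~((p2 → p2) ∨ p3) ∨ ((p2 ∨ p2) ∧ (p2 → ~p3)) = 1/2 ∨ 1/2 = 1/2
~p2 = ~1/2 = 1/2
p3 ∨ p1 = 1/2 ∨ 1/2 = 1/2
(p3 ∨ p1) → p2 = 1/2 → 1/2 = 1/2
~p2 ∧ ((p3 ∨ p1) → p2) = 1/2 ∧ 1/2 = 1/2
p3 ∨ p1 = 1/2 ∨ 1/2 = 1/2
~(p3 ∨ p1) = ~1/2 = 1/2
(~p2 ∧ ((p3 ∨ p1) → p2)) → ~(p3 ∨ p1) = 1/2 → 1/2 = 1/2
(~((p2 → p2) ∨ p3) ∨ ((p2 ∨ p2) ∧ (p2 → ~p3))) ∨ ((~p2 ∧ ((p3 ∨ p1) → p2)) → ~(p3 ∨ p1)) = 1/2 ∨ 1/2 = 1/2
(~((p2 → p3) ∧ ~p2) ∧ ((((p3 ∧ (p3 ∧ p2)) ∨ (p3 → ~p3)) ∨ (p1 ∧ ((p3 → p1) → p2))) → ~((p1 ∧ p3) → p3))) → ((~((p2 → p2) ∨ p3) ∨ ((p2 ∨ p2) ∧ (p2 → ~p3))) ∨ ((~p2 ∧ ((p3 ∨ p1) → p2)) → ~(p3 ∨ p1))) = 1/2 → 1/2 = 1/2

1/2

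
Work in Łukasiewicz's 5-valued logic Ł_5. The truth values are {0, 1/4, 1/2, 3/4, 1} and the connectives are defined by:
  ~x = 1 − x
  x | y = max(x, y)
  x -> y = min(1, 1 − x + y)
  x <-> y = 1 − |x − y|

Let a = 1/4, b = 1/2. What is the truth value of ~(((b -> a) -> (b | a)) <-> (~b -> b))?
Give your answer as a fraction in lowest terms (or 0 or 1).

1/4

b -> a = 1/2 -> 1/4 = 3/4
b | a = 1/2 | 1/4 = 1/2
(b -> a) -> (b | a) = 3/4 -> 1/2 = 3/4
~b = ~1/2 = 1/2
~b -> b = 1/2 -> 1/2 = 1
((b -> a) -> (b | a)) <-> (~b -> b) = 3/4 <-> 1 = 3/4
~(((b -> a) -> (b | a)) <-> (~b -> b)) = ~3/4 = 1/4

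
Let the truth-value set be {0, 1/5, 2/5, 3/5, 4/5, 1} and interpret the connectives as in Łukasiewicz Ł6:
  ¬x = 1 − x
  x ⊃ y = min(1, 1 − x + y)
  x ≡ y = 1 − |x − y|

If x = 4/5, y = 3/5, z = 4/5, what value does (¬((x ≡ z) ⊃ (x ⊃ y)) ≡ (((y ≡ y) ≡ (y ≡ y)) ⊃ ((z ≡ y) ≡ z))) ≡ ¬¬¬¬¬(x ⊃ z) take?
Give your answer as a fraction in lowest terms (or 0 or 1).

4/5

x ≡ z = 4/5 ≡ 4/5 = 1
x ⊃ y = 4/5 ⊃ 3/5 = 4/5
(x ≡ z) ⊃ (x ⊃ y) = 1 ⊃ 4/5 = 4/5
¬((x ≡ z) ⊃ (x ⊃ y)) = ¬4/5 = 1/5
y ≡ y = 3/5 ≡ 3/5 = 1
y ≡ y = 3/5 ≡ 3/5 = 1
(y ≡ y) ≡ (y ≡ y) = 1 ≡ 1 = 1
z ≡ y = 4/5 ≡ 3/5 = 4/5
(z ≡ y) ≡ z = 4/5 ≡ 4/5 = 1
((y ≡ y) ≡ (y ≡ y)) ⊃ ((z ≡ y) ≡ z) = 1 ⊃ 1 = 1
¬((x ≡ z) ⊃ (x ⊃ y)) ≡ (((y ≡ y) ≡ (y ≡ y)) ⊃ ((z ≡ y) ≡ z)) = 1/5 ≡ 1 = 1/5
x ⊃ z = 4/5 ⊃ 4/5 = 1
¬(x ⊃ z) = ¬1 = 0
¬¬(x ⊃ z) = ¬0 = 1
¬¬¬(x ⊃ z) = ¬1 = 0
¬¬¬¬(x ⊃ z) = ¬0 = 1
¬¬¬¬¬(x ⊃ z) = ¬1 = 0
(¬((x ≡ z) ⊃ (x ⊃ y)) ≡ (((y ≡ y) ≡ (y ≡ y)) ⊃ ((z ≡ y) ≡ z))) ≡ ¬¬¬¬¬(x ⊃ z) = 1/5 ≡ 0 = 4/5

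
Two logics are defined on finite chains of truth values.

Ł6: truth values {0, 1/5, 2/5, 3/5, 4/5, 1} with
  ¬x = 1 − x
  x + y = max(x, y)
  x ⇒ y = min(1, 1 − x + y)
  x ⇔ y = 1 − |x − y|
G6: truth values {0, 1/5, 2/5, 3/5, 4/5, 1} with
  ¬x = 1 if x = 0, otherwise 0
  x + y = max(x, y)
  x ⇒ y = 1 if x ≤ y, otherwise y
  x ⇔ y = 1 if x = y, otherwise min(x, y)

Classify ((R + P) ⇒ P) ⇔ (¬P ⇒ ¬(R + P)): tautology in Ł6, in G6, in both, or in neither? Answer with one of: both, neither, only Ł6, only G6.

In Ł6: every assignment gives 1 — tautology.
In G6: at P = 1/5, R = 2/5 the value is 1/5 — not a tautology.

only Ł6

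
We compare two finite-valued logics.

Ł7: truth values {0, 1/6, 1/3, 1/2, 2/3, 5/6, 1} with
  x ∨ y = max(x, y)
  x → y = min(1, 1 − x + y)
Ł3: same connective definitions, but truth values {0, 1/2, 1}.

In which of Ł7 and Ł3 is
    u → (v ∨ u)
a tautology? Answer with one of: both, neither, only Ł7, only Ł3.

both

In Ł7: every assignment gives 1 — tautology.
In Ł3: every assignment gives 1 — tautology.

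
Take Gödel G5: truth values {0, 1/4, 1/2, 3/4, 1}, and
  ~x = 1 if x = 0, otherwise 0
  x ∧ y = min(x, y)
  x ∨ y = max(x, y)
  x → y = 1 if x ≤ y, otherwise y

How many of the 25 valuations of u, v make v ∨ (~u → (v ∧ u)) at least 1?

value 1: 21 assignments (counts)
value 3/4: 1 assignment
value 1/2: 1 assignment
value 1/4: 1 assignment
value 0: 1 assignment
So 21 of the 25 assignments meet the threshold.

21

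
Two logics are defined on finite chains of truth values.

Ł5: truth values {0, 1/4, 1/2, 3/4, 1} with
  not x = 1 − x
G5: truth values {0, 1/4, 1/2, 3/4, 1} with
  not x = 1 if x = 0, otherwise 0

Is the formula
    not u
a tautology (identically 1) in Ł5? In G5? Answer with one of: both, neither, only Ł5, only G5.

In Ł5: at u = 1/4 the value is 3/4 — not a tautology.
In G5: at u = 1/4 the value is 0 — not a tautology.

neither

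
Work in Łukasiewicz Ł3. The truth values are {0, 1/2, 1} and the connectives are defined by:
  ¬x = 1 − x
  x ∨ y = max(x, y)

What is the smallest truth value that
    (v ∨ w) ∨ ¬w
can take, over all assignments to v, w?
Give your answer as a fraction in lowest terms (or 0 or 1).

Take v = 0, w = 1/2:
v ∨ w = 0 ∨ 1/2 = 1/2
¬w = ¬1/2 = 1/2
(v ∨ w) ∨ ¬w = 1/2 ∨ 1/2 = 1/2
No assignment yields a value below 1/2, so this is the minimum.

1/2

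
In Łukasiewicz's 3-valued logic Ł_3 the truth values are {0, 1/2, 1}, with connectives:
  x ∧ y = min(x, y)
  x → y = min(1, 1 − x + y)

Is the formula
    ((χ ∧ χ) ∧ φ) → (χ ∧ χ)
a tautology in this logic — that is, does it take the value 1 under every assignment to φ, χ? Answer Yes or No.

Yes

φ = 0, χ = 0 ↦ 1
φ = 0, χ = 1/2 ↦ 1
φ = 0, χ = 1 ↦ 1
φ = 1/2, χ = 0 ↦ 1
φ = 1/2, χ = 1/2 ↦ 1
φ = 1/2, χ = 1 ↦ 1
φ = 1, χ = 0 ↦ 1
φ = 1, χ = 1/2 ↦ 1
φ = 1, χ = 1 ↦ 1
Every assignment gives a value ≥ 1.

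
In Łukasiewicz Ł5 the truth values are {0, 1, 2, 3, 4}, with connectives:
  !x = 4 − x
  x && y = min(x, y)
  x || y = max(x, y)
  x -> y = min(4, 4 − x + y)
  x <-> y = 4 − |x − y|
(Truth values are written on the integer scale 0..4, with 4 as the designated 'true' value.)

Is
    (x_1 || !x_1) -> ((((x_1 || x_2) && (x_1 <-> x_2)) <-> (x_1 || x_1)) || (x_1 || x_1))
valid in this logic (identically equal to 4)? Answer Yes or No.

Counterexample: take x_1 = 0, x_2 = 1.
!x_1 = !0 = 4
x_1 || !x_1 = 0 || 4 = 4
x_1 || x_2 = 0 || 1 = 1
x_1 <-> x_2 = 0 <-> 1 = 3
(x_1 || x_2) && (x_1 <-> x_2) = 1 && 3 = 1
x_1 || x_1 = 0 || 0 = 0
((x_1 || x_2) && (x_1 <-> x_2)) <-> (x_1 || x_1) = 1 <-> 0 = 3
x_1 || x_1 = 0 || 0 = 0
(((x_1 || x_2) && (x_1 <-> x_2)) <-> (x_1 || x_1)) || (x_1 || x_1) = 3 || 0 = 3
(x_1 || !x_1) -> ((((x_1 || x_2) && (x_1 <-> x_2)) <-> (x_1 || x_1)) || (x_1 || x_1)) = 4 -> 3 = 3
This gives 3 ≠ 4.

No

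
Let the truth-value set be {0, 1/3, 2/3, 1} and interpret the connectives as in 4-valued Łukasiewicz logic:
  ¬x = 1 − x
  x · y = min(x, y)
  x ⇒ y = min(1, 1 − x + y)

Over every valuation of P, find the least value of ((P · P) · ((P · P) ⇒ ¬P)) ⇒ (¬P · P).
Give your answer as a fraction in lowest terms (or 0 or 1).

Take P = 2/3:
P · P = 2/3 · 2/3 = 2/3
P · P = 2/3 · 2/3 = 2/3
¬P = ¬2/3 = 1/3
(P · P) ⇒ ¬P = 2/3 ⇒ 1/3 = 2/3
(P · P) · ((P · P) ⇒ ¬P) = 2/3 · 2/3 = 2/3
¬P = ¬2/3 = 1/3
¬P · P = 1/3 · 2/3 = 1/3
((P · P) · ((P · P) ⇒ ¬P)) ⇒ (¬P · P) = 2/3 ⇒ 1/3 = 2/3
No assignment yields a value below 2/3, so this is the minimum.

2/3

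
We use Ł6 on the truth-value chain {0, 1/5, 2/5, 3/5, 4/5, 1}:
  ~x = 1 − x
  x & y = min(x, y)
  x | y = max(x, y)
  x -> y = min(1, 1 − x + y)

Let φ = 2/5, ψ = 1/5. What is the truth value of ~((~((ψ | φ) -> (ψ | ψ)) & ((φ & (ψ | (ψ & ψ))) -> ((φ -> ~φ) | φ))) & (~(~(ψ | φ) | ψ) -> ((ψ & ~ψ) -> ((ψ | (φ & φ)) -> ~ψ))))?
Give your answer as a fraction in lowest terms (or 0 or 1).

4/5

ψ | φ = 1/5 | 2/5 = 2/5
ψ | ψ = 1/5 | 1/5 = 1/5
(ψ | φ) -> (ψ | ψ) = 2/5 -> 1/5 = 4/5
~((ψ | φ) -> (ψ | ψ)) = ~4/5 = 1/5
ψ & ψ = 1/5 & 1/5 = 1/5
ψ | (ψ & ψ) = 1/5 | 1/5 = 1/5
φ & (ψ | (ψ & ψ)) = 2/5 & 1/5 = 1/5
~φ = ~2/5 = 3/5
φ -> ~φ = 2/5 -> 3/5 = 1
(φ -> ~φ) | φ = 1 | 2/5 = 1
(φ & (ψ | (ψ & ψ))) -> ((φ -> ~φ) | φ) = 1/5 -> 1 = 1
~((ψ | φ) -> (ψ | ψ)) & ((φ & (ψ | (ψ & ψ))) -> ((φ -> ~φ) | φ)) = 1/5 & 1 = 1/5
ψ | φ = 1/5 | 2/5 = 2/5
~(ψ | φ) = ~2/5 = 3/5
~(ψ | φ) | ψ = 3/5 | 1/5 = 3/5
~(~(ψ | φ) | ψ) = ~3/5 = 2/5
~ψ = ~1/5 = 4/5
ψ & ~ψ = 1/5 & 4/5 = 1/5
φ & φ = 2/5 & 2/5 = 2/5
ψ | (φ & φ) = 1/5 | 2/5 = 2/5
~ψ = ~1/5 = 4/5
(ψ | (φ & φ)) -> ~ψ = 2/5 -> 4/5 = 1
(ψ & ~ψ) -> ((ψ | (φ & φ)) -> ~ψ) = 1/5 -> 1 = 1
~(~(ψ | φ) | ψ) -> ((ψ & ~ψ) -> ((ψ | (φ & φ)) -> ~ψ)) = 2/5 -> 1 = 1
(~((ψ | φ) -> (ψ | ψ)) & ((φ & (ψ | (ψ & ψ))) -> ((φ -> ~φ) | φ))) & (~(~(ψ | φ) | ψ) -> ((ψ & ~ψ) -> ((ψ | (φ & φ)) -> ~ψ))) = 1/5 & 1 = 1/5
~((~((ψ | φ) -> (ψ | ψ)) & ((φ & (ψ | (ψ & ψ))) -> ((φ -> ~φ) | φ))) & (~(~(ψ | φ) | ψ) -> ((ψ & ~ψ) -> ((ψ | (φ & φ)) -> ~ψ)))) = ~1/5 = 4/5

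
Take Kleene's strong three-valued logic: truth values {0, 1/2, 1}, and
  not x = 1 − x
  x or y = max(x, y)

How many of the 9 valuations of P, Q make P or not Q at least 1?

P = 0, Q = 0 ↦ 1  ≥
P = 0, Q = 1/2 ↦ 1/2  <
P = 0, Q = 1 ↦ 0  <
P = 1/2, Q = 0 ↦ 1  ≥
P = 1/2, Q = 1/2 ↦ 1/2  <
P = 1/2, Q = 1 ↦ 1/2  <
P = 1, Q = 0 ↦ 1  ≥
P = 1, Q = 1/2 ↦ 1  ≥
P = 1, Q = 1 ↦ 1  ≥
So 5 of the 9 assignments meet the threshold.

5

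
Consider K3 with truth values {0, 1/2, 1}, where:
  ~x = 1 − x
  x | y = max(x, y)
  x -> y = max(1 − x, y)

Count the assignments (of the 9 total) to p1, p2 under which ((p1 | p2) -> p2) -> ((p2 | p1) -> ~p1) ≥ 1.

p1 = 0, p2 = 0 ↦ 1  ≥
p1 = 0, p2 = 1/2 ↦ 1  ≥
p1 = 0, p2 = 1 ↦ 1  ≥
p1 = 1/2, p2 = 0 ↦ 1/2  <
p1 = 1/2, p2 = 1/2 ↦ 1/2  <
p1 = 1/2, p2 = 1 ↦ 1/2  <
p1 = 1, p2 = 0 ↦ 1  ≥
p1 = 1, p2 = 1/2 ↦ 1/2  <
p1 = 1, p2 = 1 ↦ 0  <
So 4 of the 9 assignments meet the threshold.

4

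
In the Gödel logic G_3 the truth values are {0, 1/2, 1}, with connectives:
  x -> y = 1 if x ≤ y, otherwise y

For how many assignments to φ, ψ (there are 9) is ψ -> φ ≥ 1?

φ = 0, ψ = 0 ↦ 1  ≥
φ = 0, ψ = 1/2 ↦ 0  <
φ = 0, ψ = 1 ↦ 0  <
φ = 1/2, ψ = 0 ↦ 1  ≥
φ = 1/2, ψ = 1/2 ↦ 1  ≥
φ = 1/2, ψ = 1 ↦ 1/2  <
φ = 1, ψ = 0 ↦ 1  ≥
φ = 1, ψ = 1/2 ↦ 1  ≥
φ = 1, ψ = 1 ↦ 1  ≥
So 6 of the 9 assignments meet the threshold.

6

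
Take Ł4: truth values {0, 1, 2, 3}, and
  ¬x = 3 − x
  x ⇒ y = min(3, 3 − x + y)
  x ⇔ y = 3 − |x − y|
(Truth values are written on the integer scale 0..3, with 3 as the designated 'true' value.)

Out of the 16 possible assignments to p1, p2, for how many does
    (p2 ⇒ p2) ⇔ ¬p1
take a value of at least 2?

8

p1 = 0, p2 = 0 ↦ 3  ≥
p1 = 0, p2 = 1 ↦ 3  ≥
p1 = 0, p2 = 2 ↦ 3  ≥
p1 = 0, p2 = 3 ↦ 3  ≥
p1 = 1, p2 = 0 ↦ 2  ≥
p1 = 1, p2 = 1 ↦ 2  ≥
p1 = 1, p2 = 2 ↦ 2  ≥
p1 = 1, p2 = 3 ↦ 2  ≥
p1 = 2, p2 = 0 ↦ 1  <
p1 = 2, p2 = 1 ↦ 1  <
p1 = 2, p2 = 2 ↦ 1  <
p1 = 2, p2 = 3 ↦ 1  <
p1 = 3, p2 = 0 ↦ 0  <
p1 = 3, p2 = 1 ↦ 0  <
p1 = 3, p2 = 2 ↦ 0  <
p1 = 3, p2 = 3 ↦ 0  <
So 8 of the 16 assignments meet the threshold.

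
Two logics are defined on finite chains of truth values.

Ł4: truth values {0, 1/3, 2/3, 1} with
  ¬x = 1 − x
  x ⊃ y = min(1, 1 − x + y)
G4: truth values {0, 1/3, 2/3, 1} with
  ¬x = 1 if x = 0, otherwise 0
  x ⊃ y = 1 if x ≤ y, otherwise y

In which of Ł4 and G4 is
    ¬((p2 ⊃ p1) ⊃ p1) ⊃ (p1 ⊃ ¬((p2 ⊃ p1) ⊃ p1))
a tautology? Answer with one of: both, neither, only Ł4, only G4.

In Ł4: every assignment gives 1 — tautology.
In G4: every assignment gives 1 — tautology.

both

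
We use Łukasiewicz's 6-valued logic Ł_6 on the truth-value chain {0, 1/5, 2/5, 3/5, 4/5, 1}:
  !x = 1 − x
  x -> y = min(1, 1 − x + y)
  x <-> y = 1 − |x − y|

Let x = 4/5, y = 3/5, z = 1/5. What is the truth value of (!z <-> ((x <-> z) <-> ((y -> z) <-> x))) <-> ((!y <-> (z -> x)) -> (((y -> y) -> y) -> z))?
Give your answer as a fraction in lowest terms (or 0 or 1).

!z = !1/5 = 4/5
x <-> z = 4/5 <-> 1/5 = 2/5
y -> z = 3/5 -> 1/5 = 3/5
(y -> z) <-> x = 3/5 <-> 4/5 = 4/5
(x <-> z) <-> ((y -> z) <-> x) = 2/5 <-> 4/5 = 3/5
!z <-> ((x <-> z) <-> ((y -> z) <-> x)) = 4/5 <-> 3/5 = 4/5
!y = !3/5 = 2/5
z -> x = 1/5 -> 4/5 = 1
!y <-> (z -> x) = 2/5 <-> 1 = 2/5
y -> y = 3/5 -> 3/5 = 1
(y -> y) -> y = 1 -> 3/5 = 3/5
((y -> y) -> y) -> z = 3/5 -> 1/5 = 3/5
(!y <-> (z -> x)) -> (((y -> y) -> y) -> z) = 2/5 -> 3/5 = 1
(!z <-> ((x <-> z) <-> ((y -> z) <-> x))) <-> ((!y <-> (z -> x)) -> (((y -> y) -> y) -> z)) = 4/5 <-> 1 = 4/5

4/5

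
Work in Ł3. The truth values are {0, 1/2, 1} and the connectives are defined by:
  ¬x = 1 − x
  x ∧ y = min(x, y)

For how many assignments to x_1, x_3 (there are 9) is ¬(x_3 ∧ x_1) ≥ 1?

5

x_1 = 0, x_3 = 0 ↦ 1  ≥
x_1 = 0, x_3 = 1/2 ↦ 1  ≥
x_1 = 0, x_3 = 1 ↦ 1  ≥
x_1 = 1/2, x_3 = 0 ↦ 1  ≥
x_1 = 1/2, x_3 = 1/2 ↦ 1/2  <
x_1 = 1/2, x_3 = 1 ↦ 1/2  <
x_1 = 1, x_3 = 0 ↦ 1  ≥
x_1 = 1, x_3 = 1/2 ↦ 1/2  <
x_1 = 1, x_3 = 1 ↦ 0  <
So 5 of the 9 assignments meet the threshold.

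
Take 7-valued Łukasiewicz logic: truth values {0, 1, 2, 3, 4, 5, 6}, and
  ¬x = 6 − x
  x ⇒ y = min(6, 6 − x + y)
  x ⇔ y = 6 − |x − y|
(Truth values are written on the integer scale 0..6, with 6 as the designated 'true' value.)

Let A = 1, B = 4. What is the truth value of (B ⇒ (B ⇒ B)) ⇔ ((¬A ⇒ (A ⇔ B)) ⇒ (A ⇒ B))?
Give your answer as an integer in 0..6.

B ⇒ B = 4 ⇒ 4 = 6
B ⇒ (B ⇒ B) = 4 ⇒ 6 = 6
¬A = ¬1 = 5
A ⇔ B = 1 ⇔ 4 = 3
¬A ⇒ (A ⇔ B) = 5 ⇒ 3 = 4
A ⇒ B = 1 ⇒ 4 = 6
(¬A ⇒ (A ⇔ B)) ⇒ (A ⇒ B) = 4 ⇒ 6 = 6
(B ⇒ (B ⇒ B)) ⇔ ((¬A ⇒ (A ⇔ B)) ⇒ (A ⇒ B)) = 6 ⇔ 6 = 6

6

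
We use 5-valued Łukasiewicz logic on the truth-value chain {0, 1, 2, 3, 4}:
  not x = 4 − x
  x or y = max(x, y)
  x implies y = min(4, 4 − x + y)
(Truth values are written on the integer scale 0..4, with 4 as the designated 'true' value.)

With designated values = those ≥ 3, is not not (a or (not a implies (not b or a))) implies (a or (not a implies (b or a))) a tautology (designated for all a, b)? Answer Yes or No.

Counterexample: take a = 0, b = 0.
not a = not 0 = 4
not b = not 0 = 4
not b or a = 4 or 0 = 4
not a implies (not b or a) = 4 implies 4 = 4
a or (not a implies (not b or a)) = 0 or 4 = 4
not (a or (not a implies (not b or a))) = not 4 = 0
not not (a or (not a implies (not b or a))) = not 0 = 4
not a = not 0 = 4
b or a = 0 or 0 = 0
not a implies (b or a) = 4 implies 0 = 0
a or (not a implies (b or a)) = 0 or 0 = 0
not not (a or (not a implies (not b or a))) implies (a or (not a implies (b or a))) = 4 implies 0 = 0
This gives 0, which is below 3.

No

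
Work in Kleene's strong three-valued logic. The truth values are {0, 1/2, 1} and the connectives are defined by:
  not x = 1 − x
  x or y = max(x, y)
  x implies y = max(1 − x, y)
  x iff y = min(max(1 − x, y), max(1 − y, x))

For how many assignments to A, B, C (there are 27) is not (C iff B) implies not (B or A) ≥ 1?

value 1: 8 assignments (counts)
value 1/2: 15 assignments
value 0: 4 assignments
So 8 of the 27 assignments meet the threshold.

8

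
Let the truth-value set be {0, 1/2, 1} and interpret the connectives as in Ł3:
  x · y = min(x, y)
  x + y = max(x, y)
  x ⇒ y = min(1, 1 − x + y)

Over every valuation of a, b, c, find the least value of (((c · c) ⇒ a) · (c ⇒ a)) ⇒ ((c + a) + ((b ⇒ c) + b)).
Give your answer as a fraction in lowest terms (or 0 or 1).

1/2

Take a = 0, b = 1/2, c = 0:
c · c = 0 · 0 = 0
(c · c) ⇒ a = 0 ⇒ 0 = 1
c ⇒ a = 0 ⇒ 0 = 1
((c · c) ⇒ a) · (c ⇒ a) = 1 · 1 = 1
c + a = 0 + 0 = 0
b ⇒ c = 1/2 ⇒ 0 = 1/2
(b ⇒ c) + b = 1/2 + 1/2 = 1/2
(c + a) + ((b ⇒ c) + b) = 0 + 1/2 = 1/2
(((c · c) ⇒ a) · (c ⇒ a)) ⇒ ((c + a) + ((b ⇒ c) + b)) = 1 ⇒ 1/2 = 1/2
No assignment yields a value below 1/2, so this is the minimum.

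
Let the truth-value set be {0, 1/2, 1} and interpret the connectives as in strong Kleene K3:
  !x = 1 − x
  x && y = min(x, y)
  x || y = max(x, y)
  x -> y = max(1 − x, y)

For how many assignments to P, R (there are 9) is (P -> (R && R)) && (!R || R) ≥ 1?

P = 0, R = 0 ↦ 1  ≥
P = 0, R = 1/2 ↦ 1/2  <
P = 0, R = 1 ↦ 1  ≥
P = 1/2, R = 0 ↦ 1/2  <
P = 1/2, R = 1/2 ↦ 1/2  <
P = 1/2, R = 1 ↦ 1  ≥
P = 1, R = 0 ↦ 0  <
P = 1, R = 1/2 ↦ 1/2  <
P = 1, R = 1 ↦ 1  ≥
So 4 of the 9 assignments meet the threshold.

4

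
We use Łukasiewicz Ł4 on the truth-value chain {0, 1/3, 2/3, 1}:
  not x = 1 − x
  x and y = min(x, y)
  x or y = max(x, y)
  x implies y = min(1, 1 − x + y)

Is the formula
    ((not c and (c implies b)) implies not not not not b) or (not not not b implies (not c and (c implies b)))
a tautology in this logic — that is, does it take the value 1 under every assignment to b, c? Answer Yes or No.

No

Counterexample: take b = 0, c = 1/3.
not c = not 1/3 = 2/3
c implies b = 1/3 implies 0 = 2/3
not c and (c implies b) = 2/3 and 2/3 = 2/3
not b = not 0 = 1
not not b = not 1 = 0
not not not b = not 0 = 1
not not not not b = not 1 = 0
(not c and (c implies b)) implies not not not not b = 2/3 implies 0 = 1/3
not b = not 0 = 1
not not b = not 1 = 0
not not not b = not 0 = 1
not c = not 1/3 = 2/3
c implies b = 1/3 implies 0 = 2/3
not c and (c implies b) = 2/3 and 2/3 = 2/3
not not not b implies (not c and (c implies b)) = 1 implies 2/3 = 2/3
((not c and (c implies b)) implies not not not not b) or (not not not b implies (not c and (c implies b))) = 1/3 or 2/3 = 2/3
This gives 2/3 ≠ 1.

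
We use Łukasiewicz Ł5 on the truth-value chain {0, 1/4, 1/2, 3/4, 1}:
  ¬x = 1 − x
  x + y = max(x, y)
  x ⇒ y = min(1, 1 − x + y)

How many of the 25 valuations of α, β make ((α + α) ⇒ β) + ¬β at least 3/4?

value 1: 19 assignments (counts)
value 3/4: 5 assignments (counts)
value 1/2: 1 assignment
So 24 of the 25 assignments meet the threshold.

24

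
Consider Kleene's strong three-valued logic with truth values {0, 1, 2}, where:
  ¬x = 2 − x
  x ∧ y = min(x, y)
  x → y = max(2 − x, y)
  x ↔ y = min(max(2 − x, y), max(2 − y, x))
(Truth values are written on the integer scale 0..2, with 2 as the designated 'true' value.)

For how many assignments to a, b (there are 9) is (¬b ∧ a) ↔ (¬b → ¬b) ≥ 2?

a = 0, b = 0 ↦ 0  <
a = 0, b = 1 ↦ 1  <
a = 0, b = 2 ↦ 0  <
a = 1, b = 0 ↦ 1  <
a = 1, b = 1 ↦ 1  <
a = 1, b = 2 ↦ 0  <
a = 2, b = 0 ↦ 2  ≥
a = 2, b = 1 ↦ 1  <
a = 2, b = 2 ↦ 0  <
So 1 of the 9 assignments meets the threshold.

1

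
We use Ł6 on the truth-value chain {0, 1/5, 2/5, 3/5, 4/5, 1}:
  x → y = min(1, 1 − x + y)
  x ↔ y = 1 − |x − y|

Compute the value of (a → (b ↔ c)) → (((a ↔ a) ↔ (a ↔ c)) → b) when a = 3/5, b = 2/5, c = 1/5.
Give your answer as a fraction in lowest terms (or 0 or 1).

b ↔ c = 2/5 ↔ 1/5 = 4/5
a → (b ↔ c) = 3/5 → 4/5 = 1
a ↔ a = 3/5 ↔ 3/5 = 1
a ↔ c = 3/5 ↔ 1/5 = 3/5
(a ↔ a) ↔ (a ↔ c) = 1 ↔ 3/5 = 3/5
((a ↔ a) ↔ (a ↔ c)) → b = 3/5 → 2/5 = 4/5
(a → (b ↔ c)) → (((a ↔ a) ↔ (a ↔ c)) → b) = 1 → 4/5 = 4/5

4/5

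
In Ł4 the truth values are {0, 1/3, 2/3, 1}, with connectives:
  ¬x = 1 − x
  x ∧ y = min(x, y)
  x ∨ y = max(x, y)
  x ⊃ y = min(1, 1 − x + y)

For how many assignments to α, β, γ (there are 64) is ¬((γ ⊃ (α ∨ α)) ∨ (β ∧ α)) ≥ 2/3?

value 1: 4 assignments (counts)
value 2/3: 8 assignments (counts)
value 1/3: 12 assignments
value 0: 40 assignments
So 12 of the 64 assignments meet the threshold.

12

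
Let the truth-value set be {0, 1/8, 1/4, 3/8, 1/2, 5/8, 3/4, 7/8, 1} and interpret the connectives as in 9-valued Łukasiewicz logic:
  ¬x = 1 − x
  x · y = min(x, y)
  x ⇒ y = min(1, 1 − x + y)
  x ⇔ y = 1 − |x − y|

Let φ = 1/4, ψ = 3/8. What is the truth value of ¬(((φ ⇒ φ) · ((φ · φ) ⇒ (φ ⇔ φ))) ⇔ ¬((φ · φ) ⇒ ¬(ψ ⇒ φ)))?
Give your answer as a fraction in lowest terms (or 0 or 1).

7/8

φ ⇒ φ = 1/4 ⇒ 1/4 = 1
φ · φ = 1/4 · 1/4 = 1/4
φ ⇔ φ = 1/4 ⇔ 1/4 = 1
(φ · φ) ⇒ (φ ⇔ φ) = 1/4 ⇒ 1 = 1
(φ ⇒ φ) · ((φ · φ) ⇒ (φ ⇔ φ)) = 1 · 1 = 1
φ · φ = 1/4 · 1/4 = 1/4
ψ ⇒ φ = 3/8 ⇒ 1/4 = 7/8
¬(ψ ⇒ φ) = ¬7/8 = 1/8
(φ · φ) ⇒ ¬(ψ ⇒ φ) = 1/4 ⇒ 1/8 = 7/8
¬((φ · φ) ⇒ ¬(ψ ⇒ φ)) = ¬7/8 = 1/8
((φ ⇒ φ) · ((φ · φ) ⇒ (φ ⇔ φ))) ⇔ ¬((φ · φ) ⇒ ¬(ψ ⇒ φ)) = 1 ⇔ 1/8 = 1/8
¬(((φ ⇒ φ) · ((φ · φ) ⇒ (φ ⇔ φ))) ⇔ ¬((φ · φ) ⇒ ¬(ψ ⇒ φ))) = ¬1/8 = 7/8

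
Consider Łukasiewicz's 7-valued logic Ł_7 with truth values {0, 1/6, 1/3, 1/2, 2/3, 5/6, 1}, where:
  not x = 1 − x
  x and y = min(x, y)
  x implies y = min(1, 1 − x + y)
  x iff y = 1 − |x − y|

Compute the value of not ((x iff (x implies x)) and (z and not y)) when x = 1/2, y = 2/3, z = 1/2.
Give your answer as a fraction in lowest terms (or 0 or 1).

2/3

x implies x = 1/2 implies 1/2 = 1
x iff (x implies x) = 1/2 iff 1 = 1/2
not y = not 2/3 = 1/3
z and not y = 1/2 and 1/3 = 1/3
(x iff (x implies x)) and (z and not y) = 1/2 and 1/3 = 1/3
not ((x iff (x implies x)) and (z and not y)) = not 1/3 = 2/3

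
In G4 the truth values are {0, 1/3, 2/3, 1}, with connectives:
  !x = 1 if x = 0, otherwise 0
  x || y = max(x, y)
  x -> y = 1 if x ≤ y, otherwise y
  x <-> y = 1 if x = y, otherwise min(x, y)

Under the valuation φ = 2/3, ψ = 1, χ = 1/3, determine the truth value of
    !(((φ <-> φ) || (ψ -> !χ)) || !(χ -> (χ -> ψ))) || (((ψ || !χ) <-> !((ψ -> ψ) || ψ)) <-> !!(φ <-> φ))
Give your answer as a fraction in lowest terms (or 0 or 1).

0

φ <-> φ = 2/3 <-> 2/3 = 1
!χ = !1/3 = 0
ψ -> !χ = 1 -> 0 = 0
(φ <-> φ) || (ψ -> !χ) = 1 || 0 = 1
χ -> ψ = 1/3 -> 1 = 1
χ -> (χ -> ψ) = 1/3 -> 1 = 1
!(χ -> (χ -> ψ)) = !1 = 0
((φ <-> φ) || (ψ -> !χ)) || !(χ -> (χ -> ψ)) = 1 || 0 = 1
!(((φ <-> φ) || (ψ -> !χ)) || !(χ -> (χ -> ψ))) = !1 = 0
!χ = !1/3 = 0
ψ || !χ = 1 || 0 = 1
ψ -> ψ = 1 -> 1 = 1
(ψ -> ψ) || ψ = 1 || 1 = 1
!((ψ -> ψ) || ψ) = !1 = 0
(ψ || !χ) <-> !((ψ -> ψ) || ψ) = 1 <-> 0 = 0
φ <-> φ = 2/3 <-> 2/3 = 1
!(φ <-> φ) = !1 = 0
!!(φ <-> φ) = !0 = 1
((ψ || !χ) <-> !((ψ -> ψ) || ψ)) <-> !!(φ <-> φ) = 0 <-> 1 = 0
!(((φ <-> φ) || (ψ -> !χ)) || !(χ -> (χ -> ψ))) || (((ψ || !χ) <-> !((ψ -> ψ) || ψ)) <-> !!(φ <-> φ)) = 0 || 0 = 0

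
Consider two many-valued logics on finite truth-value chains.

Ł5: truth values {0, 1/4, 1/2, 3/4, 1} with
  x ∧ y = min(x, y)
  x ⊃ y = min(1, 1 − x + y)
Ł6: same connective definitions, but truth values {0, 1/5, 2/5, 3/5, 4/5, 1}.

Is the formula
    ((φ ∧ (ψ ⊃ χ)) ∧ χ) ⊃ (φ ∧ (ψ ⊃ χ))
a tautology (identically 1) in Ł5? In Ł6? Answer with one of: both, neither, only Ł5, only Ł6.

In Ł5: every assignment gives 1 — tautology.
In Ł6: every assignment gives 1 — tautology.

both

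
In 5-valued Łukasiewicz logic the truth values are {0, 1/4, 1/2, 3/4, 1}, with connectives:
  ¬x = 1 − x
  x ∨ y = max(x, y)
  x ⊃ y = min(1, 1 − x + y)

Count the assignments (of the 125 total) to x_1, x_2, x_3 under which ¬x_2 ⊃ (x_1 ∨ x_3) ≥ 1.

95

value 1: 95 assignments (counts)
value 3/4: 16 assignments
value 1/2: 9 assignments
value 1/4: 4 assignments
value 0: 1 assignment
So 95 of the 125 assignments meet the threshold.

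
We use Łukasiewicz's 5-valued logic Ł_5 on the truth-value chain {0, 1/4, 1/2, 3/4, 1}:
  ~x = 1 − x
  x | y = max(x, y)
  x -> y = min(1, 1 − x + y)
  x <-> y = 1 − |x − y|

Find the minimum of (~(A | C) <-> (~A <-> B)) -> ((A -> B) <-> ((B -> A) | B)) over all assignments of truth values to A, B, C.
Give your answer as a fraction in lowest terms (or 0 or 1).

Take A = 0, B = 1/2, C = 1/2:
A | C = 0 | 1/2 = 1/2
~(A | C) = ~1/2 = 1/2
~A = ~0 = 1
~A <-> B = 1 <-> 1/2 = 1/2
~(A | C) <-> (~A <-> B) = 1/2 <-> 1/2 = 1
A -> B = 0 -> 1/2 = 1
B -> A = 1/2 -> 0 = 1/2
(B -> A) | B = 1/2 | 1/2 = 1/2
(A -> B) <-> ((B -> A) | B) = 1 <-> 1/2 = 1/2
(~(A | C) <-> (~A <-> B)) -> ((A -> B) <-> ((B -> A) | B)) = 1 -> 1/2 = 1/2
No assignment yields a value below 1/2, so this is the minimum.

1/2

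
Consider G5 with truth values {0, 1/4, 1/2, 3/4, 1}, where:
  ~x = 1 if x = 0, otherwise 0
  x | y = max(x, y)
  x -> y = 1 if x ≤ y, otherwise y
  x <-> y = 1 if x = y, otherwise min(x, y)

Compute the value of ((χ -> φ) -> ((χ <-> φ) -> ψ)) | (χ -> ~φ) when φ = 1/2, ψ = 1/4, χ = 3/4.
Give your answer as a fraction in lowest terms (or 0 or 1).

χ -> φ = 3/4 -> 1/2 = 1/2
χ <-> φ = 3/4 <-> 1/2 = 1/2
(χ <-> φ) -> ψ = 1/2 -> 1/4 = 1/4
(χ -> φ) -> ((χ <-> φ) -> ψ) = 1/2 -> 1/4 = 1/4
~φ = ~1/2 = 0
χ -> ~φ = 3/4 -> 0 = 0
((χ -> φ) -> ((χ <-> φ) -> ψ)) | (χ -> ~φ) = 1/4 | 0 = 1/4

1/4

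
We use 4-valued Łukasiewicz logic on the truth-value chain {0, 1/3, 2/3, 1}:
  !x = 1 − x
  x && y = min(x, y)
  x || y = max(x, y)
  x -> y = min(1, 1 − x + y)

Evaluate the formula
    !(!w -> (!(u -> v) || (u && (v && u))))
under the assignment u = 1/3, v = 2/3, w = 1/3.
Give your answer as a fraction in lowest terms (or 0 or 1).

!w = !1/3 = 2/3
u -> v = 1/3 -> 2/3 = 1
!(u -> v) = !1 = 0
v && u = 2/3 && 1/3 = 1/3
u && (v && u) = 1/3 && 1/3 = 1/3
!(u -> v) || (u && (v && u)) = 0 || 1/3 = 1/3
!w -> (!(u -> v) || (u && (v && u))) = 2/3 -> 1/3 = 2/3
!(!w -> (!(u -> v) || (u && (v && u)))) = !2/3 = 1/3

1/3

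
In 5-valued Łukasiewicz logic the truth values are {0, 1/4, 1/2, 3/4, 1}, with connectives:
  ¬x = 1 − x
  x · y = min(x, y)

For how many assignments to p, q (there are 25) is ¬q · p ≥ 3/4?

4

value 1: 1 assignment (counts)
value 3/4: 3 assignments (counts)
value 1/2: 5 assignments
value 1/4: 7 assignments
value 0: 9 assignments
So 4 of the 25 assignments meet the threshold.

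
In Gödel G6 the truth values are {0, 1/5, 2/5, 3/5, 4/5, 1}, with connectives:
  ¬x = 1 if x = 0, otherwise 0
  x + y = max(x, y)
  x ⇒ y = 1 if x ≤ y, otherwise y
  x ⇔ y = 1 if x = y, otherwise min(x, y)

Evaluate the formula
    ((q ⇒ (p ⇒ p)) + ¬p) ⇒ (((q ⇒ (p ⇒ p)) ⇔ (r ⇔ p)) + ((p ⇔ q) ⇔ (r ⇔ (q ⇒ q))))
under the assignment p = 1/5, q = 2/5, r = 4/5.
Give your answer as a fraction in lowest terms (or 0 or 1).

1/5

p ⇒ p = 1/5 ⇒ 1/5 = 1
q ⇒ (p ⇒ p) = 2/5 ⇒ 1 = 1
¬p = ¬1/5 = 0
(q ⇒ (p ⇒ p)) + ¬p = 1 + 0 = 1
p ⇒ p = 1/5 ⇒ 1/5 = 1
q ⇒ (p ⇒ p) = 2/5 ⇒ 1 = 1
r ⇔ p = 4/5 ⇔ 1/5 = 1/5
(q ⇒ (p ⇒ p)) ⇔ (r ⇔ p) = 1 ⇔ 1/5 = 1/5
p ⇔ q = 1/5 ⇔ 2/5 = 1/5
q ⇒ q = 2/5 ⇒ 2/5 = 1
r ⇔ (q ⇒ q) = 4/5 ⇔ 1 = 4/5
(p ⇔ q) ⇔ (r ⇔ (q ⇒ q)) = 1/5 ⇔ 4/5 = 1/5
((q ⇒ (p ⇒ p)) ⇔ (r ⇔ p)) + ((p ⇔ q) ⇔ (r ⇔ (q ⇒ q))) = 1/5 + 1/5 = 1/5
((q ⇒ (p ⇒ p)) + ¬p) ⇒ (((q ⇒ (p ⇒ p)) ⇔ (r ⇔ p)) + ((p ⇔ q) ⇔ (r ⇔ (q ⇒ q)))) = 1 ⇒ 1/5 = 1/5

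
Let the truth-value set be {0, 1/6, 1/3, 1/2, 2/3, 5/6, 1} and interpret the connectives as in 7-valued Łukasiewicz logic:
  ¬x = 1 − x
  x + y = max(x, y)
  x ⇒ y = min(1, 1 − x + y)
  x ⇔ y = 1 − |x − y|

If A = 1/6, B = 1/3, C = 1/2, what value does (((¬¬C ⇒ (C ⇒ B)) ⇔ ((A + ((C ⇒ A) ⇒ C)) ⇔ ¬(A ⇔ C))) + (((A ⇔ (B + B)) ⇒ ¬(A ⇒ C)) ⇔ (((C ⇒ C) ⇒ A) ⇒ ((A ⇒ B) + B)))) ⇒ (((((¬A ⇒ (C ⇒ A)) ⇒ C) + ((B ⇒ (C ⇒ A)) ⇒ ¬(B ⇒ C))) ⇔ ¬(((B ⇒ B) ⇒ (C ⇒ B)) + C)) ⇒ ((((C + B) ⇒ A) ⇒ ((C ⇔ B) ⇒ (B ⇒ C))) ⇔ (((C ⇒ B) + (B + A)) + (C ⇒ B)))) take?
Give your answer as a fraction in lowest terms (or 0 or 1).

¬C = ¬1/2 = 1/2
¬¬C = ¬1/2 = 1/2
C ⇒ B = 1/2 ⇒ 1/3 = 5/6
¬¬C ⇒ (C ⇒ B) = 1/2 ⇒ 5/6 = 1
C ⇒ A = 1/2 ⇒ 1/6 = 2/3
(C ⇒ A) ⇒ C = 2/3 ⇒ 1/2 = 5/6
A + ((C ⇒ A) ⇒ C) = 1/6 + 5/6 = 5/6
A ⇔ C = 1/6 ⇔ 1/2 = 2/3
¬(A ⇔ C) = ¬2/3 = 1/3
(A + ((C ⇒ A) ⇒ C)) ⇔ ¬(A ⇔ C) = 5/6 ⇔ 1/3 = 1/2
(¬¬C ⇒ (C ⇒ B)) ⇔ ((A + ((C ⇒ A) ⇒ C)) ⇔ ¬(A ⇔ C)) = 1 ⇔ 1/2 = 1/2
B + B = 1/3 + 1/3 = 1/3
A ⇔ (B + B) = 1/6 ⇔ 1/3 = 5/6
A ⇒ C = 1/6 ⇒ 1/2 = 1
¬(A ⇒ C) = ¬1 = 0
(A ⇔ (B + B)) ⇒ ¬(A ⇒ C) = 5/6 ⇒ 0 = 1/6
C ⇒ C = 1/2 ⇒ 1/2 = 1
(C ⇒ C) ⇒ A = 1 ⇒ 1/6 = 1/6
A ⇒ B = 1/6 ⇒ 1/3 = 1
(A ⇒ B) + B = 1 + 1/3 = 1
((C ⇒ C) ⇒ A) ⇒ ((A ⇒ B) + B) = 1/6 ⇒ 1 = 1
((A ⇔ (B + B)) ⇒ ¬(A ⇒ C)) ⇔ (((C ⇒ C) ⇒ A) ⇒ ((A ⇒ B) + B)) = 1/6 ⇔ 1 = 1/6
((¬¬C ⇒ (C ⇒ B)) ⇔ ((A + ((C ⇒ A) ⇒ C)) ⇔ ¬(A ⇔ C))) + (((A ⇔ (B + B)) ⇒ ¬(A ⇒ C)) ⇔ (((C ⇒ C) ⇒ A) ⇒ ((A ⇒ B) + B))) = 1/2 + 1/6 = 1/2
¬A = ¬1/6 = 5/6
C ⇒ A = 1/2 ⇒ 1/6 = 2/3
¬A ⇒ (C ⇒ A) = 5/6 ⇒ 2/3 = 5/6
(¬A ⇒ (C ⇒ A)) ⇒ C = 5/6 ⇒ 1/2 = 2/3
C ⇒ A = 1/2 ⇒ 1/6 = 2/3
B ⇒ (C ⇒ A) = 1/3 ⇒ 2/3 = 1
B ⇒ C = 1/3 ⇒ 1/2 = 1
¬(B ⇒ C) = ¬1 = 0
(B ⇒ (C ⇒ A)) ⇒ ¬(B ⇒ C) = 1 ⇒ 0 = 0
((¬A ⇒ (C ⇒ A)) ⇒ C) + ((B ⇒ (C ⇒ A)) ⇒ ¬(B ⇒ C)) = 2/3 + 0 = 2/3
B ⇒ B = 1/3 ⇒ 1/3 = 1
C ⇒ B = 1/2 ⇒ 1/3 = 5/6
(B ⇒ B) ⇒ (C ⇒ B) = 1 ⇒ 5/6 = 5/6
((B ⇒ B) ⇒ (C ⇒ B)) + C = 5/6 + 1/2 = 5/6
¬(((B ⇒ B) ⇒ (C ⇒ B)) + C) = ¬5/6 = 1/6
(((¬A ⇒ (C ⇒ A)) ⇒ C) + ((B ⇒ (C ⇒ A)) ⇒ ¬(B ⇒ C))) ⇔ ¬(((B ⇒ B) ⇒ (C ⇒ B)) + C) = 2/3 ⇔ 1/6 = 1/2
C + B = 1/2 + 1/3 = 1/2
(C + B) ⇒ A = 1/2 ⇒ 1/6 = 2/3
C ⇔ B = 1/2 ⇔ 1/3 = 5/6
B ⇒ C = 1/3 ⇒ 1/2 = 1
(C ⇔ B) ⇒ (B ⇒ C) = 5/6 ⇒ 1 = 1
((C + B) ⇒ A) ⇒ ((C ⇔ B) ⇒ (B ⇒ C)) = 2/3 ⇒ 1 = 1
C ⇒ B = 1/2 ⇒ 1/3 = 5/6
B + A = 1/3 + 1/6 = 1/3
(C ⇒ B) + (B + A) = 5/6 + 1/3 = 5/6
C ⇒ B = 1/2 ⇒ 1/3 = 5/6
((C ⇒ B) + (B + A)) + (C ⇒ B) = 5/6 + 5/6 = 5/6
(((C + B) ⇒ A) ⇒ ((C ⇔ B) ⇒ (B ⇒ C))) ⇔ (((C ⇒ B) + (B + A)) + (C ⇒ B)) = 1 ⇔ 5/6 = 5/6
((((¬A ⇒ (C ⇒ A)) ⇒ C) + ((B ⇒ (C ⇒ A)) ⇒ ¬(B ⇒ C))) ⇔ ¬(((B ⇒ B) ⇒ (C ⇒ B)) + C)) ⇒ ((((C + B) ⇒ A) ⇒ ((C ⇔ B) ⇒ (B ⇒ C))) ⇔ (((C ⇒ B) + (B + A)) + (C ⇒ B))) = 1/2 ⇒ 5/6 = 1
(((¬¬C ⇒ (C ⇒ B)) ⇔ ((A + ((C ⇒ A) ⇒ C)) ⇔ ¬(A ⇔ C))) + (((A ⇔ (B + B)) ⇒ ¬(A ⇒ C)) ⇔ (((C ⇒ C) ⇒ A) ⇒ ((A ⇒ B) + B)))) ⇒ (((((¬A ⇒ (C ⇒ A)) ⇒ C) + ((B ⇒ (C ⇒ A)) ⇒ ¬(B ⇒ C))) ⇔ ¬(((B ⇒ B) ⇒ (C ⇒ B)) + C)) ⇒ ((((C + B) ⇒ A) ⇒ ((C ⇔ B) ⇒ (B ⇒ C))) ⇔ (((C ⇒ B) + (B + A)) + (C ⇒ B)))) = 1/2 ⇒ 1 = 1

1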